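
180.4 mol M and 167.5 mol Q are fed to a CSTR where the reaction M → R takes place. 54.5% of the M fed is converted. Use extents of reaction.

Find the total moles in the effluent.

M reacted = 0.545 × 180.4 = 98.32 mol; ν_M = −1, so ξ = 98.32/1 = 98.32 mol.
Outlet amounts (n = n₀ + ν ξ):
  M: 180.4 − 1(98.32) = 82.08
  R: 0 + 1(98.32) = 98.32
  Q: 167.5 (inert)
Total out = 82.08 + 98.32 + 167.5 = 347.9 mol.

348 mol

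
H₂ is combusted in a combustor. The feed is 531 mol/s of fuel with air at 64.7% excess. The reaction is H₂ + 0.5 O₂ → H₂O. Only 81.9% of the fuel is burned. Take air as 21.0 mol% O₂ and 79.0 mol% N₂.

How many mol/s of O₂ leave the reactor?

Stoichiometric O₂ = 0.5 × 531 = 265.5 mol/s; O₂ fed = 265.5 × 1.647 = 437.3 mol/s.
N₂ fed = 437.3 × 79/21 = 1645 mol/s.
Fuel reacted = 0.819 × 531 → ξ = 434.9 mol/s.
Outlet (n = n₀ + ν ξ):
  H₂: 531 − 1(434.9) = 96.11
  O₂: 437.3 − 0.5(434.9) = 219.8
  N₂: 1645 (inert)
  H₂O: 0 + 1(434.9) = 434.9

220 mol/s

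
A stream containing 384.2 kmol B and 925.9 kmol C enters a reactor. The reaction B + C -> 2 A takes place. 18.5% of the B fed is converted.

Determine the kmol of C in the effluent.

855 kmol

B reacted = 0.185 × 384.2 = 71.08 kmol; ν_B = −1, so ξ = 71.08/1 = 71.08 kmol.
Outlet amounts (n = n₀ + ν ξ):
  B: 384.2 − 1(71.08) = 313.1
  C: 925.9 − 1(71.08) = 854.8
  A: 0 + 2(71.08) = 142.2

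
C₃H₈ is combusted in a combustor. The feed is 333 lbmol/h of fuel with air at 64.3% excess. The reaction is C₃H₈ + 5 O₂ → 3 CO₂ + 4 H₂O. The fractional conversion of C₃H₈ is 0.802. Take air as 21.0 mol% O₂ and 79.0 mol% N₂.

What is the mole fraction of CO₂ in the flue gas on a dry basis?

Stoichiometric O₂ = 5 × 333 = 1665 lbmol/h; O₂ fed = 1665 × 1.643 = 2736 lbmol/h.
N₂ fed = 2736 × 79/21 = 10290 lbmol/h.
Fuel reacted = 0.802 × 333 → ξ = 267.1 lbmol/h.
Outlet (n = n₀ + ν ξ):
  C₃H₈: 333 − 1(267.1) = 65.93
  O₂: 2736 − 5(267.1) = 1400
  N₂: 10290 (inert)
  CO₂: 0 + 3(267.1) = 801.2
  H₂O: 0 + 4(267.1) = 1068
Dry total = 12560 lbmol/h; y_CO₂ (dry) = 801.2 / 12560 = 0.0638.

0.0638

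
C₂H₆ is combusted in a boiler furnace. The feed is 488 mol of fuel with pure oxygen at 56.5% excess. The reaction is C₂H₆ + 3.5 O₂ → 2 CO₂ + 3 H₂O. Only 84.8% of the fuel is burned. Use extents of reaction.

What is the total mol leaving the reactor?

Stoichiometric O₂ = 3.5 × 488 = 1708 mol; O₂ fed = 1708 × 1.565 = 2673 mol.
Fuel reacted = 0.848 × 488 → ξ = 413.8 mol.
Outlet (n = n₀ + ν ξ):
  C₂H₆: 488 − 1(413.8) = 74.18
  O₂: 2673 − 3.5(413.8) = 1225
  CO₂: 0 + 2(413.8) = 827.6
  H₂O: 0 + 3(413.8) = 1241
Total out = 74.18 + 1225 + 827.6 + 1241 = 3368 mol.

3370 mol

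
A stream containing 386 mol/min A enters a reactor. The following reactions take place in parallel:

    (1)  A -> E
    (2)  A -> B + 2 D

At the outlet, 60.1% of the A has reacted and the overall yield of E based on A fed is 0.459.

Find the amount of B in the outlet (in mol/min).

Yield of E: 1ξ₁ / 386 = 0.459 → ξ₁ = 177.2 mol/min.
Conversion of A: 1ξ₁ + 1ξ₂ = 0.601 × 386 = 232 → ξ₂ = 54.81 mol/min.
Outlet amounts (n = n₀ + Σ ν·ξ):
  A: 386 − 1(177.2) − 1(54.81) = 154
  E: 0 + 1(177.2) = 177.2
  B: 0 + 1(54.81) = 54.81
  D: 0 + 2(54.81) = 109.6

54.8 mol/min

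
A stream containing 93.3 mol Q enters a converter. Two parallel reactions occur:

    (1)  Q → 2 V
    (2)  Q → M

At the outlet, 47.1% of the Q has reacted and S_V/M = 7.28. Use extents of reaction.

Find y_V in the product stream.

0.54

Conversion of Q: Q consumed = 0.471 × 93.3 = 43.94 mol = 1ξ₁ + 1ξ₂.
Selectivity: 2ξ₁ / (1ξ₂) = 7.28 → ξ₁ = 3.64 ξ₂.
Substitute: (1·3.64 + 1) ξ₂ = 43.94 → ξ₂ = 9.471 mol, ξ₁ = 34.47 mol.
Outlet amounts (n = n₀ + Σ ν·ξ):
  Q: 93.3 − 1(34.47) − 1(9.471) = 49.36
  V: 0 + 2(34.47) = 68.95
  M: 0 + 1(9.471) = 9.471
Total out = 127.8 mol; y_V = 68.95 / 127.8 = 0.5396.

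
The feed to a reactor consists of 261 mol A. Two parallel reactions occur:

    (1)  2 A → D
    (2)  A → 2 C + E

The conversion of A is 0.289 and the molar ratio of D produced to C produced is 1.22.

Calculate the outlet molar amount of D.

31.3 mol

Conversion of A: A consumed = 0.289 × 261 = 75.43 mol = 2ξ₁ + 1ξ₂.
Selectivity: 1ξ₁ / (2ξ₂) = 1.22 → ξ₁ = 2.44 ξ₂.
Substitute: (2·2.44 + 1) ξ₂ = 75.43 → ξ₂ = 12.83 mol, ξ₁ = 31.3 mol.
Outlet amounts (n = n₀ + Σ ν·ξ):
  A: 261 − 2(31.3) − 1(12.83) = 185.6
  D: 0 + 1(31.3) = 31.3
  C: 0 + 2(12.83) = 25.66
  E: 0 + 1(12.83) = 12.83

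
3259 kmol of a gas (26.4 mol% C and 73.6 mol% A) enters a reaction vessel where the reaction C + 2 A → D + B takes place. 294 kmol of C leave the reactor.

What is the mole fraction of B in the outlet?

0.21

For C: n = n₀ − 1ξ → 294 = 860.4 − 1ξ, giving ξ = 566.4 kmol.
Outlet amounts (n = n₀ + ν ξ):
  C: 860.4 − 1(566.4) = 294
  A: 2399 − 2(566.4) = 1266
  D: 0 + 1(566.4) = 566.4
  B: 0 + 1(566.4) = 566.4
Total out = 2693 kmol; y_B = 566.4 / 2693 = 0.2103.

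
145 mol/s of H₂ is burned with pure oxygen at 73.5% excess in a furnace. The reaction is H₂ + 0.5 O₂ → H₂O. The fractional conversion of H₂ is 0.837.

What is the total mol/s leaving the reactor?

210 mol/s

Stoichiometric O₂ = 0.5 × 145 = 72.5 mol/s; O₂ fed = 72.5 × 1.735 = 125.8 mol/s.
Fuel reacted = 0.837 × 145 → ξ = 121.4 mol/s.
Outlet (n = n₀ + ν ξ):
  H₂: 145 − 1(121.4) = 23.64
  O₂: 125.8 − 0.5(121.4) = 65.1
  H₂O: 0 + 1(121.4) = 121.4
Total out = 23.64 + 65.1 + 121.4 = 210.1 mol/s.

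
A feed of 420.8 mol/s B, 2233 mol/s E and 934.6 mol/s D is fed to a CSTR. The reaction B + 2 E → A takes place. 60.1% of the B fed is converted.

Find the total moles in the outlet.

B reacted = 0.601 × 420.8 = 252.9 mol/s; ν_B = −1, so ξ = 252.9/1 = 252.9 mol/s.
Outlet amounts (n = n₀ + ν ξ):
  B: 420.8 − 1(252.9) = 167.9
  E: 2233 − 2(252.9) = 1727
  A: 0 + 1(252.9) = 252.9
  D: 934.6 (inert)
Total out = 167.9 + 1727 + 252.9 + 934.6 = 3083 mol/s.

3080 mol/s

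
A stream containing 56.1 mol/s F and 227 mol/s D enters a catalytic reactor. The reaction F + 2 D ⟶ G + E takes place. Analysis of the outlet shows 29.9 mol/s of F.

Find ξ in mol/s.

ξ = 26.2 mol/s

For F: n = n₀ − 1ξ → 29.9 = 56.1 − 1ξ, giving ξ = 26.2 mol/s.
Outlet amounts (n = n₀ + ν ξ):
  F: 56.1 − 1(26.2) = 29.9
  D: 227 − 2(26.2) = 174.6
  G: 0 + 1(26.2) = 26.2
  E: 0 + 1(26.2) = 26.2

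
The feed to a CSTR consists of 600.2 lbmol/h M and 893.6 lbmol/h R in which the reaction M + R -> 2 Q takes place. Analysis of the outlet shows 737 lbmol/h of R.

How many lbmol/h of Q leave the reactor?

For R: n = n₀ − 1ξ → 737 = 893.6 − 1ξ, giving ξ = 156.6 lbmol/h.
Outlet amounts (n = n₀ + ν ξ):
  M: 600.2 − 1(156.6) = 443.6
  R: 893.6 − 1(156.6) = 737
  Q: 0 + 2(156.6) = 313.2

313 lbmol/h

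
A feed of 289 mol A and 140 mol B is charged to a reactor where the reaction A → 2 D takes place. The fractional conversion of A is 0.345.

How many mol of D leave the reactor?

199 mol

A reacted = 0.345 × 289 = 99.7 mol; ν_A = −1, so ξ = 99.7/1 = 99.7 mol.
Outlet amounts (n = n₀ + ν ξ):
  A: 289 − 1(99.7) = 189.3
  D: 0 + 2(99.7) = 199.4
  B: 140 (inert)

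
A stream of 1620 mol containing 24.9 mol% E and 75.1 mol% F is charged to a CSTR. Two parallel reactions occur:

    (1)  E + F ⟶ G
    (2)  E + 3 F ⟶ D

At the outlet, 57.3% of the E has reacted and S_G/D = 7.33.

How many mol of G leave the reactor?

203 mol

Conversion of E: E consumed = 0.573 × 403.4 = 231.1 mol = 1ξ₁ + 1ξ₂.
Selectivity: 1ξ₁ / (1ξ₂) = 7.33 → ξ₁ = 7.33 ξ₂.
Substitute: (1·7.33 + 1) ξ₂ = 231.1 → ξ₂ = 27.75 mol, ξ₁ = 203.4 mol.
Outlet amounts (n = n₀ + Σ ν·ξ):
  E: 403.4 − 1(203.4) − 1(27.75) = 172.2
  F: 1217 − 1(203.4) − 3(27.75) = 930
  G: 0 + 1(203.4) = 203.4
  D: 0 + 1(27.75) = 27.75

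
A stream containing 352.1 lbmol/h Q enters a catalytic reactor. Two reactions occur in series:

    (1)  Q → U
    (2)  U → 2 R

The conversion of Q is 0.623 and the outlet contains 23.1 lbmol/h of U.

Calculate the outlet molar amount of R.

Conversion of Q: Q consumed = 1ξ₁ = 0.623 × 352.1 → ξ₁ = 219.4 lbmol/h.
U balance: n_U = 0 + 1ξ₁ − 1ξ₂ = 23.1 → ξ₂ = (1·219.4 − 23.1)/1 = 196.3 lbmol/h.
Outlet amounts (n = n₀ + Σ ν·ξ):
  Q: 352.1 − 1(219.4) = 132.7
  U: 0 + 1(219.4) − 1(196.3) = 23.1
  R: 0 + 2(196.3) = 392.5

393 lbmol/h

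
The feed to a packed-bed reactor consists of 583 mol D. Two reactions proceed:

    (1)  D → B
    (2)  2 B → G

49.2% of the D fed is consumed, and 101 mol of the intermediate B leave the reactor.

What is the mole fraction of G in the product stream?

0.19

Conversion of D: D consumed = 1ξ₁ = 0.492 × 583 → ξ₁ = 286.8 mol.
B balance: n_B = 0 + 1ξ₁ − 2ξ₂ = 101 → ξ₂ = (1·286.8 − 101)/2 = 92.92 mol.
Outlet amounts (n = n₀ + Σ ν·ξ):
  D: 583 − 1(286.8) = 296.2
  B: 0 + 1(286.8) − 2(92.92) = 101
  G: 0 + 1(92.92) = 92.92
Total out = 490.1 mol; y_G = 92.92 / 490.1 = 0.1896.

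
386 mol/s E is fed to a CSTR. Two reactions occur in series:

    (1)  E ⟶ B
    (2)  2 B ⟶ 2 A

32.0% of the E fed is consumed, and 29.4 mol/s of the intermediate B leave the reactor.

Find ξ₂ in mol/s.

Conversion of E: E consumed = 1ξ₁ = 0.32 × 386 → ξ₁ = 123.5 mol/s.
B balance: n_B = 0 + 1ξ₁ − 2ξ₂ = 29.4 → ξ₂ = (1·123.5 − 29.4)/2 = 47.06 mol/s.
Outlet amounts (n = n₀ + Σ ν·ξ):
  E: 386 − 1(123.5) = 262.5
  B: 0 + 1(123.5) − 2(47.06) = 29.4
  A: 0 + 2(47.06) = 94.12

ξ₂ = 47.1 mol/s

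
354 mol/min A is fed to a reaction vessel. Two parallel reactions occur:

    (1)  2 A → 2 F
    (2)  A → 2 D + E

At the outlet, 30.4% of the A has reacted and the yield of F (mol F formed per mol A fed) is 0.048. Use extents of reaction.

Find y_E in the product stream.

0.169

Yield of F: 2ξ₁ / 354 = 0.048 → ξ₁ = 8.496 mol/min.
Conversion of A: 2ξ₁ + 1ξ₂ = 0.304 × 354 = 107.6 → ξ₂ = 90.62 mol/min.
Outlet amounts (n = n₀ + Σ ν·ξ):
  A: 354 − 2(8.496) − 1(90.62) = 246.4
  F: 0 + 2(8.496) = 16.99
  D: 0 + 2(90.62) = 181.2
  E: 0 + 1(90.62) = 90.62
Total out = 535.2 mol/min; y_E = 90.62 / 535.2 = 0.1693.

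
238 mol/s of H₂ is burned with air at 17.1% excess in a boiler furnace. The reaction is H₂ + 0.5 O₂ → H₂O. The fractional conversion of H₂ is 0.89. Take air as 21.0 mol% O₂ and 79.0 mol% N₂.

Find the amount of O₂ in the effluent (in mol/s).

33.4 mol/s

Stoichiometric O₂ = 0.5 × 238 = 119 mol/s; O₂ fed = 119 × 1.171 = 139.3 mol/s.
N₂ fed = 139.3 × 79/21 = 524.2 mol/s.
Fuel reacted = 0.89 × 238 → ξ = 211.8 mol/s.
Outlet (n = n₀ + ν ξ):
  H₂: 238 − 1(211.8) = 26.18
  O₂: 139.3 − 0.5(211.8) = 33.44
  N₂: 524.2 (inert)
  H₂O: 0 + 1(211.8) = 211.8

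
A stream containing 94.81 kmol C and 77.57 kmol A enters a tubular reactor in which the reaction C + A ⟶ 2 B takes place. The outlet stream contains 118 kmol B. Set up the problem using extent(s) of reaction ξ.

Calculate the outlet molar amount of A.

18.6 kmol

For B: n = n₀ + 2ξ → 118 = 0 + 2ξ, giving ξ = 59 kmol.
Outlet amounts (n = n₀ + ν ξ):
  C: 94.81 − 1(59) = 35.81
  A: 77.57 − 1(59) = 18.57
  B: 0 + 2(59) = 118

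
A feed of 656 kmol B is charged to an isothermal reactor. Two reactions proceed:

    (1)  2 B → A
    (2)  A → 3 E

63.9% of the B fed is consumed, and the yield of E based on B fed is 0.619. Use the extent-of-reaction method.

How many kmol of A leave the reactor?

74.2 kmol

Conversion of B: B consumed = 2ξ₁ = 0.639 × 656 → ξ₁ = 209.6 kmol.
Yield of E: 3ξ₂ / 656 = 0.619 → ξ₂ = 135.4 kmol.
Outlet amounts (n = n₀ + Σ ν·ξ):
  B: 656 − 2(209.6) = 236.8
  A: 0 + 1(209.6) − 1(135.4) = 74.24
  E: 0 + 3(135.4) = 406.1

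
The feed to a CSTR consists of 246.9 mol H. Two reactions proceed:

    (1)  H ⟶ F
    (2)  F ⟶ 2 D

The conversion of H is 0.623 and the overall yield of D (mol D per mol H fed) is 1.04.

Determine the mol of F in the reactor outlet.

Conversion of H: H consumed = 1ξ₁ = 0.623 × 246.9 → ξ₁ = 153.8 mol.
Yield of D: 2ξ₂ / 246.9 = 1.04 → ξ₂ = 128.4 mol.
Outlet amounts (n = n₀ + Σ ν·ξ):
  H: 246.9 − 1(153.8) = 93.08
  F: 0 + 1(153.8) − 1(128.4) = 25.43
  D: 0 + 2(128.4) = 256.8

25.4 mol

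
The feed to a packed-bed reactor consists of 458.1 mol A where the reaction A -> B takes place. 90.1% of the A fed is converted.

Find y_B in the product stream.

A reacted = 0.901 × 458.1 = 412.7 mol; ν_A = −1, so ξ = 412.7/1 = 412.7 mol.
Outlet amounts (n = n₀ + ν ξ):
  A: 458.1 − 1(412.7) = 45.35
  B: 0 + 1(412.7) = 412.7
Total out = 458.1 mol; y_B = 412.7 / 458.1 = 0.901.

0.901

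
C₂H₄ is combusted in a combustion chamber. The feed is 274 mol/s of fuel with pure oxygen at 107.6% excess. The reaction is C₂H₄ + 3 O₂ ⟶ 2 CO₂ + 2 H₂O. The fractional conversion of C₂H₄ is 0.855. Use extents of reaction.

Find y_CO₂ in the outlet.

0.237

Stoichiometric O₂ = 3 × 274 = 822 mol/s; O₂ fed = 822 × 2.076 = 1706 mol/s.
Fuel reacted = 0.855 × 274 → ξ = 234.3 mol/s.
Outlet (n = n₀ + ν ξ):
  C₂H₄: 274 − 1(234.3) = 39.73
  O₂: 1706 − 3(234.3) = 1004
  CO₂: 0 + 2(234.3) = 468.5
  H₂O: 0 + 2(234.3) = 468.5
Total out = 1980 mol/s; y_CO₂ = 468.5 / 1980 = 0.2366.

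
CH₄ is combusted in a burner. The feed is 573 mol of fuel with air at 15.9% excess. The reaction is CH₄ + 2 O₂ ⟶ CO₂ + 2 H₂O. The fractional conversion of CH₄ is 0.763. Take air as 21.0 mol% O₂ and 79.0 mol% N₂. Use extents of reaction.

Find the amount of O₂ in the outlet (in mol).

454 mol

Stoichiometric O₂ = 2 × 573 = 1146 mol; O₂ fed = 1146 × 1.159 = 1328 mol.
N₂ fed = 1328 × 79/21 = 4997 mol.
Fuel reacted = 0.763 × 573 → ξ = 437.2 mol.
Outlet (n = n₀ + ν ξ):
  CH₄: 573 − 1(437.2) = 135.8
  O₂: 1328 − 2(437.2) = 453.8
  N₂: 4997 (inert)
  CO₂: 0 + 1(437.2) = 437.2
  H₂O: 0 + 2(437.2) = 874.4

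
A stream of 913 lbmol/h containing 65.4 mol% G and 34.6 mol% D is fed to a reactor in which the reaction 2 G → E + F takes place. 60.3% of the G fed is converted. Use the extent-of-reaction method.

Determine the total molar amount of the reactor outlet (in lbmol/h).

913 lbmol/h

G reacted = 0.603 × 597.1 = 360.1 lbmol/h; ν_G = −2, so ξ = 360.1/2 = 180 lbmol/h.
Outlet amounts (n = n₀ + ν ξ):
  G: 597.1 − 2(180) = 237
  E: 0 + 1(180) = 180
  F: 0 + 1(180) = 180
  D: 315.9 (inert)
Total out = 237 + 180 + 180 + 315.9 = 913 lbmol/h.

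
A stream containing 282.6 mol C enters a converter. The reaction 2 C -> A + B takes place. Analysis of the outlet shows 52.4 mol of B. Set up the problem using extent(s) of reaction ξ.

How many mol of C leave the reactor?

178 mol

For B: n = n₀ + 1ξ → 52.4 = 0 + 1ξ, giving ξ = 52.4 mol.
Outlet amounts (n = n₀ + ν ξ):
  C: 282.6 − 2(52.4) = 177.8
  A: 0 + 1(52.4) = 52.4
  B: 0 + 1(52.4) = 52.4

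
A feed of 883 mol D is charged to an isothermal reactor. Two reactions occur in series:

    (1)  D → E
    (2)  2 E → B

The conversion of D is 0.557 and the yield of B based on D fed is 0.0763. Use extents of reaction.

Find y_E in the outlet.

0.438

Conversion of D: D consumed = 1ξ₁ = 0.557 × 883 → ξ₁ = 491.8 mol.
Yield of B: 1ξ₂ / 883 = 0.0763 → ξ₂ = 67.37 mol.
Outlet amounts (n = n₀ + Σ ν·ξ):
  D: 883 − 1(491.8) = 391.2
  E: 0 + 1(491.8) − 2(67.37) = 357.1
  B: 0 + 1(67.37) = 67.37
Total out = 815.6 mol; y_E = 357.1 / 815.6 = 0.4378.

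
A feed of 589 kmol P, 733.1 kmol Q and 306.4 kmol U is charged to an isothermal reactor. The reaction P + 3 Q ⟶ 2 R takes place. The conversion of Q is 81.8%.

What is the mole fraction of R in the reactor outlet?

Q reacted = 0.818 × 733.1 = 599.7 kmol; ν_Q = −3, so ξ = 599.7/3 = 199.9 kmol.
Outlet amounts (n = n₀ + ν ξ):
  P: 589 − 1(199.9) = 389.1
  Q: 733.1 − 3(199.9) = 133.4
  R: 0 + 2(199.9) = 399.8
  U: 306.4 (inert)
Total out = 1229 kmol; y_R = 399.8 / 1229 = 0.3254.

0.325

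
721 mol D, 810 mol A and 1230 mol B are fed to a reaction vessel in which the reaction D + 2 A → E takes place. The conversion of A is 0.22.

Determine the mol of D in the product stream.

632 mol

A reacted = 0.22 × 810 = 178.2 mol; ν_A = −2, so ξ = 178.2/2 = 89.1 mol.
Outlet amounts (n = n₀ + ν ξ):
  D: 721 − 1(89.1) = 631.9
  A: 810 − 2(89.1) = 631.8
  E: 0 + 1(89.1) = 89.1
  B: 1230 (inert)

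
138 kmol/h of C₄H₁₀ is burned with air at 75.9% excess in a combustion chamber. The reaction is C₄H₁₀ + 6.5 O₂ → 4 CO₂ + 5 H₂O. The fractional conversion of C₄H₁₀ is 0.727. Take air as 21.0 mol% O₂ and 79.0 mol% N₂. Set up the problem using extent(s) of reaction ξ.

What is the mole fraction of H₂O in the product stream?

Stoichiometric O₂ = 6.5 × 138 = 897 kmol/h; O₂ fed = 897 × 1.759 = 1578 kmol/h.
N₂ fed = 1578 × 79/21 = 5936 kmol/h.
Fuel reacted = 0.727 × 138 → ξ = 100.3 kmol/h.
Outlet (n = n₀ + ν ξ):
  C₄H₁₀: 138 − 1(100.3) = 37.67
  O₂: 1578 − 6.5(100.3) = 925.7
  N₂: 5936 (inert)
  CO₂: 0 + 4(100.3) = 401.3
  H₂O: 0 + 5(100.3) = 501.6
Total out = 7802 kmol/h; y_H₂O = 501.6 / 7802 = 0.0643.

0.0643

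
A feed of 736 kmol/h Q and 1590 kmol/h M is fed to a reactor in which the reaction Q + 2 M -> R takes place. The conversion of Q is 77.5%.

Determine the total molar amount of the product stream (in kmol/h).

1190 kmol/h

Q reacted = 0.775 × 736 = 570.4 kmol/h; ν_Q = −1, so ξ = 570.4/1 = 570.4 kmol/h.
Outlet amounts (n = n₀ + ν ξ):
  Q: 736 − 1(570.4) = 165.6
  M: 1590 − 2(570.4) = 449.2
  R: 0 + 1(570.4) = 570.4
Total out = 165.6 + 449.2 + 570.4 = 1185 kmol/h.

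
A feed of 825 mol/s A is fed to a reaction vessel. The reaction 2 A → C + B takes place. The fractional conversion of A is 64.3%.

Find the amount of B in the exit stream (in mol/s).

265 mol/s

A reacted = 0.643 × 825 = 530.5 mol/s; ν_A = −2, so ξ = 530.5/2 = 265.2 mol/s.
Outlet amounts (n = n₀ + ν ξ):
  A: 825 − 2(265.2) = 294.5
  C: 0 + 1(265.2) = 265.2
  B: 0 + 1(265.2) = 265.2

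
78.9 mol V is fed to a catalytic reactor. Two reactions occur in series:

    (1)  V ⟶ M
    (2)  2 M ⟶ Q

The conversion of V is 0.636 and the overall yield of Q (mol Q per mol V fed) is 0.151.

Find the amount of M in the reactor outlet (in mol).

26.4 mol

Conversion of V: V consumed = 1ξ₁ = 0.636 × 78.9 → ξ₁ = 50.18 mol.
Yield of Q: 1ξ₂ / 78.9 = 0.151 → ξ₂ = 11.91 mol.
Outlet amounts (n = n₀ + Σ ν·ξ):
  V: 78.9 − 1(50.18) = 28.72
  M: 0 + 1(50.18) − 2(11.91) = 26.35
  Q: 0 + 1(11.91) = 11.91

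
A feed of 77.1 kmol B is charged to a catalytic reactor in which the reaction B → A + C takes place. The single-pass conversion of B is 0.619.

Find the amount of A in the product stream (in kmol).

B reacted = 0.619 × 77.1 = 47.72 kmol; ν_B = −1, so ξ = 47.72/1 = 47.72 kmol.
Outlet amounts (n = n₀ + ν ξ):
  B: 77.1 − 1(47.72) = 29.38
  A: 0 + 1(47.72) = 47.72
  C: 0 + 1(47.72) = 47.72

47.7 kmol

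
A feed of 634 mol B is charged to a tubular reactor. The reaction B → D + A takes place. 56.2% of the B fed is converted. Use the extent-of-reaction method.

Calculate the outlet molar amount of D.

356 mol

B reacted = 0.562 × 634 = 356.3 mol; ν_B = −1, so ξ = 356.3/1 = 356.3 mol.
Outlet amounts (n = n₀ + ν ξ):
  B: 634 − 1(356.3) = 277.7
  D: 0 + 1(356.3) = 356.3
  A: 0 + 1(356.3) = 356.3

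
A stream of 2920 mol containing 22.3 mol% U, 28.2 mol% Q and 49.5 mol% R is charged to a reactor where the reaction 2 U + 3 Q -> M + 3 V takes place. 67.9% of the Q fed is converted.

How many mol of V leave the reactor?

559 mol

Q reacted = 0.679 × 823.4 = 559.1 mol; ν_Q = −3, so ξ = 559.1/3 = 186.4 mol.
Outlet amounts (n = n₀ + ν ξ):
  U: 651.2 − 2(186.4) = 278.4
  Q: 823.4 − 3(186.4) = 264.3
  M: 0 + 1(186.4) = 186.4
  V: 0 + 3(186.4) = 559.1
  R: 1445 (inert)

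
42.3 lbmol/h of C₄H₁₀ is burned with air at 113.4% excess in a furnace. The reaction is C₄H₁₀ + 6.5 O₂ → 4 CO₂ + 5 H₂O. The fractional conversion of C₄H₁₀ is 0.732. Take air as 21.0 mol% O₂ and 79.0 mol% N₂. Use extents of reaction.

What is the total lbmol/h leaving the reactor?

Stoichiometric O₂ = 6.5 × 42.3 = 274.9 lbmol/h; O₂ fed = 274.9 × 2.134 = 586.7 lbmol/h.
N₂ fed = 586.7 × 79/21 = 2207 lbmol/h.
Fuel reacted = 0.732 × 42.3 → ξ = 30.96 lbmol/h.
Outlet (n = n₀ + ν ξ):
  C₄H₁₀: 42.3 − 1(30.96) = 11.34
  O₂: 586.7 − 6.5(30.96) = 385.5
  N₂: 2207 (inert)
  CO₂: 0 + 4(30.96) = 123.9
  H₂O: 0 + 5(30.96) = 154.8
Total out = 11.34 + 385.5 + 2207 + 123.9 + 154.8 = 2883 lbmol/h.

2880 lbmol/h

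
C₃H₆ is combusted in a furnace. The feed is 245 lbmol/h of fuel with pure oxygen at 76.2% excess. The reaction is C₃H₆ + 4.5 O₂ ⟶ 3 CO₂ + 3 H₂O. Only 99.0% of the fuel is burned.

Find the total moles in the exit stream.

Stoichiometric O₂ = 4.5 × 245 = 1102 lbmol/h; O₂ fed = 1102 × 1.762 = 1943 lbmol/h.
Fuel reacted = 0.99 × 245 → ξ = 242.6 lbmol/h.
Outlet (n = n₀ + ν ξ):
  C₃H₆: 245 − 1(242.6) = 2.45
  O₂: 1943 − 4.5(242.6) = 851.1
  CO₂: 0 + 3(242.6) = 727.7
  H₂O: 0 + 3(242.6) = 727.7
Total out = 2.45 + 851.1 + 727.7 + 727.7 = 2309 lbmol/h.

2310 lbmol/h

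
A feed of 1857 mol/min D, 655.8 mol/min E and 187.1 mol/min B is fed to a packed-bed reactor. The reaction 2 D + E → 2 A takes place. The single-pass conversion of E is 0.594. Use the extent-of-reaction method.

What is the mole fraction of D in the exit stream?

0.467

E reacted = 0.594 × 655.8 = 389.5 mol/min; ν_E = −1, so ξ = 389.5/1 = 389.5 mol/min.
Outlet amounts (n = n₀ + ν ξ):
  D: 1857 − 2(389.5) = 1078
  E: 655.8 − 1(389.5) = 266.3
  A: 0 + 2(389.5) = 779.1
  B: 187.1 (inert)
Total out = 2310 mol/min; y_D = 1078 / 2310 = 0.4666.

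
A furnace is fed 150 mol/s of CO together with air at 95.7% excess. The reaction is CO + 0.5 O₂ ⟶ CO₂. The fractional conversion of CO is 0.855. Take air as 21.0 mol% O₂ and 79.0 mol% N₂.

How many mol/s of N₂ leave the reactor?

Stoichiometric O₂ = 0.5 × 150 = 75 mol/s; O₂ fed = 75 × 1.957 = 146.8 mol/s.
N₂ fed = 146.8 × 79/21 = 552.2 mol/s.
Fuel reacted = 0.855 × 150 → ξ = 128.2 mol/s.
Outlet (n = n₀ + ν ξ):
  CO: 150 − 1(128.2) = 21.75
  O₂: 146.8 − 0.5(128.2) = 82.65
  N₂: 552.2 (inert)
  CO₂: 0 + 1(128.2) = 128.2

552 mol/s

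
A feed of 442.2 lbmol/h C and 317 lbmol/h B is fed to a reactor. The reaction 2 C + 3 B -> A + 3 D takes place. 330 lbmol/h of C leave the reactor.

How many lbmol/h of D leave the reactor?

For C: n = n₀ − 2ξ → 330 = 442.2 − 2ξ, giving ξ = 56.1 lbmol/h.
Outlet amounts (n = n₀ + ν ξ):
  C: 442.2 − 2(56.1) = 330
  B: 317 − 3(56.1) = 148.7
  A: 0 + 1(56.1) = 56.1
  D: 0 + 3(56.1) = 168.3

168 lbmol/h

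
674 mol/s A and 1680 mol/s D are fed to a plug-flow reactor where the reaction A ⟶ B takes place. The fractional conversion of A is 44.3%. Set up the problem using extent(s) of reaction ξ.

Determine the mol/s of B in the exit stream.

299 mol/s

A reacted = 0.443 × 674 = 298.6 mol/s; ν_A = −1, so ξ = 298.6/1 = 298.6 mol/s.
Outlet amounts (n = n₀ + ν ξ):
  A: 674 − 1(298.6) = 375.4
  B: 0 + 1(298.6) = 298.6
  D: 1680 (inert)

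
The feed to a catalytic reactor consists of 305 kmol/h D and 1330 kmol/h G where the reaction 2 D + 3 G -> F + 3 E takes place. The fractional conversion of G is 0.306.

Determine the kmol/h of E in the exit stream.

G reacted = 0.306 × 1330 = 407 kmol/h; ν_G = −3, so ξ = 407/3 = 135.7 kmol/h.
Outlet amounts (n = n₀ + ν ξ):
  D: 305 − 2(135.7) = 33.68
  G: 1330 − 3(135.7) = 923
  F: 0 + 1(135.7) = 135.7
  E: 0 + 3(135.7) = 407

407 kmol/h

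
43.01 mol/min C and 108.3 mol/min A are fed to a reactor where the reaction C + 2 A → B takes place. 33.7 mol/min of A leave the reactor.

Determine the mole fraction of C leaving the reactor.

For A: n = n₀ − 2ξ → 33.7 = 108.3 − 2ξ, giving ξ = 37.3 mol/min.
Outlet amounts (n = n₀ + ν ξ):
  C: 43.01 − 1(37.3) = 5.71
  A: 108.3 − 2(37.3) = 33.7
  B: 0 + 1(37.3) = 37.3
Total out = 76.71 mol/min; y_C = 5.71 / 76.71 = 0.07444.

0.0744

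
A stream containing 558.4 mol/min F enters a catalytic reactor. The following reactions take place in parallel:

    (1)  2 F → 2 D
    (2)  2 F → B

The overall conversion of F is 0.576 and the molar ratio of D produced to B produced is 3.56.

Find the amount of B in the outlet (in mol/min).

57.8 mol/min

Conversion of F: F consumed = 0.576 × 558.4 = 321.6 mol/min = 2ξ₁ + 2ξ₂.
Selectivity: 2ξ₁ / (1ξ₂) = 3.56 → ξ₁ = 1.78 ξ₂.
Substitute: (2·1.78 + 2) ξ₂ = 321.6 → ξ₂ = 57.85 mol/min, ξ₁ = 103 mol/min.
Outlet amounts (n = n₀ + Σ ν·ξ):
  F: 558.4 − 2(103) − 2(57.85) = 236.8
  D: 0 + 2(103) = 205.9
  B: 0 + 1(57.85) = 57.85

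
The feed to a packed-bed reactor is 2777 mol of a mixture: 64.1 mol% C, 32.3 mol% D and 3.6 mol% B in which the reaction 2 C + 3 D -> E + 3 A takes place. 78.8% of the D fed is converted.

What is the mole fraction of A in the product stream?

D reacted = 0.788 × 897 = 706.8 mol; ν_D = −3, so ξ = 706.8/3 = 235.6 mol.
Outlet amounts (n = n₀ + ν ξ):
  C: 1780 − 2(235.6) = 1309
  D: 897 − 3(235.6) = 190.2
  E: 0 + 1(235.6) = 235.6
  A: 0 + 3(235.6) = 706.8
  B: 99.97 (inert)
Total out = 2541 mol; y_A = 706.8 / 2541 = 0.2781.

0.278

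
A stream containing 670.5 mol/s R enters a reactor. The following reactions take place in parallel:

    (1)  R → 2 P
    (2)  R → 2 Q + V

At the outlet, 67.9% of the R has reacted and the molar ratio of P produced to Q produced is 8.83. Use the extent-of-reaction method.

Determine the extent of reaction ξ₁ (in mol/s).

Conversion of R: R consumed = 0.679 × 670.5 = 455.3 mol/s = 1ξ₁ + 1ξ₂.
Selectivity: 2ξ₁ / (2ξ₂) = 8.83 → ξ₁ = 8.83 ξ₂.
Substitute: (1·8.83 + 1) ξ₂ = 455.3 → ξ₂ = 46.31 mol/s, ξ₁ = 409 mol/s.
Outlet amounts (n = n₀ + Σ ν·ξ):
  R: 670.5 − 1(409) − 1(46.31) = 215.2
  P: 0 + 2(409) = 817.9
  Q: 0 + 2(46.31) = 92.63
  V: 0 + 1(46.31) = 46.31

ξ₁ = 409 mol/s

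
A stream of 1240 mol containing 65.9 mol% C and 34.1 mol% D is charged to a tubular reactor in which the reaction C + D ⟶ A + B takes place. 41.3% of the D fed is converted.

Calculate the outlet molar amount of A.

D reacted = 0.413 × 422.8 = 174.6 mol; ν_D = −1, so ξ = 174.6/1 = 174.6 mol.
Outlet amounts (n = n₀ + ν ξ):
  C: 817.2 − 1(174.6) = 642.5
  D: 422.8 − 1(174.6) = 248.2
  A: 0 + 1(174.6) = 174.6
  B: 0 + 1(174.6) = 174.6

175 mol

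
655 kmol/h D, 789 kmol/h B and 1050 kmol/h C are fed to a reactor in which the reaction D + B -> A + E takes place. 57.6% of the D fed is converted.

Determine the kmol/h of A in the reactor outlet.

377 kmol/h

D reacted = 0.576 × 655 = 377.3 kmol/h; ν_D = −1, so ξ = 377.3/1 = 377.3 kmol/h.
Outlet amounts (n = n₀ + ν ξ):
  D: 655 − 1(377.3) = 277.7
  B: 789 − 1(377.3) = 411.7
  A: 0 + 1(377.3) = 377.3
  E: 0 + 1(377.3) = 377.3
  C: 1050 (inert)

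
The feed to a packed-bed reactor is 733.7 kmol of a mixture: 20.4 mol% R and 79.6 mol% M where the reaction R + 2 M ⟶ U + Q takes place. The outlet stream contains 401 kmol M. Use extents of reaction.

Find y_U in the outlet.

For M: n = n₀ − 2ξ → 401 = 584 − 2ξ, giving ξ = 91.51 kmol.
Outlet amounts (n = n₀ + ν ξ):
  R: 149.7 − 1(91.51) = 58.16
  M: 584 − 2(91.51) = 401
  U: 0 + 1(91.51) = 91.51
  Q: 0 + 1(91.51) = 91.51
Total out = 642.2 kmol; y_U = 91.51 / 642.2 = 0.1425.

0.143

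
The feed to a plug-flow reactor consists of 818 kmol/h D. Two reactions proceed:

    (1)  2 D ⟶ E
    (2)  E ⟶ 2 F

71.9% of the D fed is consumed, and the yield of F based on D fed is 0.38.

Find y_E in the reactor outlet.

Conversion of D: D consumed = 2ξ₁ = 0.719 × 818 → ξ₁ = 294.1 kmol/h.
Yield of F: 2ξ₂ / 818 = 0.38 → ξ₂ = 155.4 kmol/h.
Outlet amounts (n = n₀ + Σ ν·ξ):
  D: 818 − 2(294.1) = 229.9
  E: 0 + 1(294.1) − 1(155.4) = 138.7
  F: 0 + 2(155.4) = 310.8
Total out = 679.3 kmol/h; y_E = 138.7 / 679.3 = 0.2041.

0.204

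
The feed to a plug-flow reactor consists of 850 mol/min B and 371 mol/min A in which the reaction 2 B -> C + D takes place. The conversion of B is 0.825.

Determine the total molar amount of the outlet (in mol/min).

1220 mol/min

B reacted = 0.825 × 850 = 701.2 mol/min; ν_B = −2, so ξ = 701.2/2 = 350.6 mol/min.
Outlet amounts (n = n₀ + ν ξ):
  B: 850 − 2(350.6) = 148.8
  C: 0 + 1(350.6) = 350.6
  D: 0 + 1(350.6) = 350.6
  A: 371 (inert)
Total out = 148.8 + 350.6 + 350.6 + 371 = 1221 mol/min.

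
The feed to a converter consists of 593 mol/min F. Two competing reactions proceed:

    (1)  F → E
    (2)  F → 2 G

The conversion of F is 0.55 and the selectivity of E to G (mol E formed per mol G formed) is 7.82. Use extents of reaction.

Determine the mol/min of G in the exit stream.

Conversion of F: F consumed = 0.55 × 593 = 326.2 mol/min = 1ξ₁ + 1ξ₂.
Selectivity: 1ξ₁ / (2ξ₂) = 7.82 → ξ₁ = 15.64 ξ₂.
Substitute: (1·15.64 + 1) ξ₂ = 326.2 → ξ₂ = 19.6 mol/min, ξ₁ = 306.5 mol/min.
Outlet amounts (n = n₀ + Σ ν·ξ):
  F: 593 − 1(306.5) − 1(19.6) = 266.8
  E: 0 + 1(306.5) = 306.5
  G: 0 + 2(19.6) = 39.2

39.2 mol/min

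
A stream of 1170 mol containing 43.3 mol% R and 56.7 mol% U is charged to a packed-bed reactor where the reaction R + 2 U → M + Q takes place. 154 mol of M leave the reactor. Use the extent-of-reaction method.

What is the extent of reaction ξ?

ξ = 154 mol

For M: n = n₀ + 1ξ → 154 = 0 + 1ξ, giving ξ = 154 mol.
Outlet amounts (n = n₀ + ν ξ):
  R: 506.6 − 1(154) = 352.6
  U: 663.4 − 2(154) = 355.4
  M: 0 + 1(154) = 154
  Q: 0 + 1(154) = 154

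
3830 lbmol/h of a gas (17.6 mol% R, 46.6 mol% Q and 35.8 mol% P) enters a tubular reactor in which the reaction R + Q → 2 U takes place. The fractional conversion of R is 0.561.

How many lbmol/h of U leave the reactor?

R reacted = 0.561 × 674.1 = 378.2 lbmol/h; ν_R = −1, so ξ = 378.2/1 = 378.2 lbmol/h.
Outlet amounts (n = n₀ + ν ξ):
  R: 674.1 − 1(378.2) = 295.9
  Q: 1785 − 1(378.2) = 1407
  U: 0 + 2(378.2) = 756.3
  P: 1371 (inert)

756 lbmol/h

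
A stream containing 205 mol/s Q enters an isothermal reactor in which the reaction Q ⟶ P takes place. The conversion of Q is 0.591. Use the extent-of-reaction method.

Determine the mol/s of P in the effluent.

121 mol/s

Q reacted = 0.591 × 205 = 121.2 mol/s; ν_Q = −1, so ξ = 121.2/1 = 121.2 mol/s.
Outlet amounts (n = n₀ + ν ξ):
  Q: 205 − 1(121.2) = 83.85
  P: 0 + 1(121.2) = 121.2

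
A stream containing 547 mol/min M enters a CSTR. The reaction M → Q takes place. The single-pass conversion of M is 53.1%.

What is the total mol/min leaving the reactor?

M reacted = 0.531 × 547 = 290.5 mol/min; ν_M = −1, so ξ = 290.5/1 = 290.5 mol/min.
Outlet amounts (n = n₀ + ν ξ):
  M: 547 − 1(290.5) = 256.5
  Q: 0 + 1(290.5) = 290.5
Total out = 256.5 + 290.5 = 547 mol/min.

547 mol/min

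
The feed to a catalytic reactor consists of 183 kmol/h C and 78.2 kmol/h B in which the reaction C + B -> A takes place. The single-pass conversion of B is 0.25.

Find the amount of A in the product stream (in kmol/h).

19.6 kmol/h

B reacted = 0.25 × 78.2 = 19.55 kmol/h; ν_B = −1, so ξ = 19.55/1 = 19.55 kmol/h.
Outlet amounts (n = n₀ + ν ξ):
  C: 183 − 1(19.55) = 163.4
  B: 78.2 − 1(19.55) = 58.65
  A: 0 + 1(19.55) = 19.55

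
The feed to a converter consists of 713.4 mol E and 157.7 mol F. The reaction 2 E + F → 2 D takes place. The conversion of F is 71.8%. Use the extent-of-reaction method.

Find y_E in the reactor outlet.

F reacted = 0.718 × 157.7 = 113.2 mol; ν_F = −1, so ξ = 113.2/1 = 113.2 mol.
Outlet amounts (n = n₀ + ν ξ):
  E: 713.4 − 2(113.2) = 486.9
  F: 157.7 − 1(113.2) = 44.47
  D: 0 + 2(113.2) = 226.5
Total out = 757.9 mol; y_E = 486.9 / 757.9 = 0.6425.

0.643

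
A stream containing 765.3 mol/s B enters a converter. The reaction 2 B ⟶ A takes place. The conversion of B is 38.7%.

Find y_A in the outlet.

0.24

B reacted = 0.387 × 765.3 = 296.2 mol/s; ν_B = −2, so ξ = 296.2/2 = 148.1 mol/s.
Outlet amounts (n = n₀ + ν ξ):
  B: 765.3 − 2(148.1) = 469.1
  A: 0 + 1(148.1) = 148.1
Total out = 617.2 mol/s; y_A = 148.1 / 617.2 = 0.2399.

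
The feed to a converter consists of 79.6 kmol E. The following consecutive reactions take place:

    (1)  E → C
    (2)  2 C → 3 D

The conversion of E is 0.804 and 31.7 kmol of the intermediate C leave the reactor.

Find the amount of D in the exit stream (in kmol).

48.4 kmol

Conversion of E: E consumed = 1ξ₁ = 0.804 × 79.6 → ξ₁ = 64 kmol.
C balance: n_C = 0 + 1ξ₁ − 2ξ₂ = 31.7 → ξ₂ = (1·64 − 31.7)/2 = 16.15 kmol.
Outlet amounts (n = n₀ + Σ ν·ξ):
  E: 79.6 − 1(64) = 15.6
  C: 0 + 1(64) − 2(16.15) = 31.7
  D: 0 + 3(16.15) = 48.45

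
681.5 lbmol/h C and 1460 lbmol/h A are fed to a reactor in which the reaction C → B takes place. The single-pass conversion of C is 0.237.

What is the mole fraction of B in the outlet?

C reacted = 0.237 × 681.5 = 161.5 lbmol/h; ν_C = −1, so ξ = 161.5/1 = 161.5 lbmol/h.
Outlet amounts (n = n₀ + ν ξ):
  C: 681.5 − 1(161.5) = 520
  B: 0 + 1(161.5) = 161.5
  A: 1460 (inert)
Total out = 2142 lbmol/h; y_B = 161.5 / 2142 = 0.07542.

0.0754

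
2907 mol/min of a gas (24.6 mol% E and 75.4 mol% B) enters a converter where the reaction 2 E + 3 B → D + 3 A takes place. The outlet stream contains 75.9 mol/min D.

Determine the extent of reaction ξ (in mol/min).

For D: n = n₀ + 1ξ → 75.9 = 0 + 1ξ, giving ξ = 75.9 mol/min.
Outlet amounts (n = n₀ + ν ξ):
  E: 715.1 − 2(75.9) = 563.3
  B: 2192 − 3(75.9) = 1964
  D: 0 + 1(75.9) = 75.9
  A: 0 + 3(75.9) = 227.7

ξ = 75.9 mol/min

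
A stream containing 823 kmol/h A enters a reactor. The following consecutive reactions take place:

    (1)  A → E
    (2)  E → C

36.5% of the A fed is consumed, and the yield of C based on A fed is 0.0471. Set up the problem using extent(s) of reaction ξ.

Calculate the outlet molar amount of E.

262 kmol/h

Conversion of A: A consumed = 1ξ₁ = 0.365 × 823 → ξ₁ = 300.4 kmol/h.
Yield of C: 1ξ₂ / 823 = 0.0471 → ξ₂ = 38.76 kmol/h.
Outlet amounts (n = n₀ + Σ ν·ξ):
  A: 823 − 1(300.4) = 522.6
  E: 0 + 1(300.4) − 1(38.76) = 261.6
  C: 0 + 1(38.76) = 38.76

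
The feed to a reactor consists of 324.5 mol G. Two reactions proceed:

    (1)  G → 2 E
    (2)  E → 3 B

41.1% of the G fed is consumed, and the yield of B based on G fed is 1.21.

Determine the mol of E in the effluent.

Conversion of G: G consumed = 1ξ₁ = 0.411 × 324.5 → ξ₁ = 133.4 mol.
Yield of B: 3ξ₂ / 324.5 = 1.21 → ξ₂ = 130.9 mol.
Outlet amounts (n = n₀ + Σ ν·ξ):
  G: 324.5 − 1(133.4) = 191.1
  E: 0 + 2(133.4) − 1(130.9) = 135.9
  B: 0 + 3(130.9) = 392.6

136 mol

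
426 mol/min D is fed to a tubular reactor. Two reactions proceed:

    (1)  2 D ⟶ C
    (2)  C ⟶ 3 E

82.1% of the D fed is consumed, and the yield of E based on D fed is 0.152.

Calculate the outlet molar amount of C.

Conversion of D: D consumed = 2ξ₁ = 0.821 × 426 → ξ₁ = 174.9 mol/min.
Yield of E: 3ξ₂ / 426 = 0.152 → ξ₂ = 21.58 mol/min.
Outlet amounts (n = n₀ + Σ ν·ξ):
  D: 426 − 2(174.9) = 76.25
  C: 0 + 1(174.9) − 1(21.58) = 153.3
  E: 0 + 3(21.58) = 64.75

153 mol/min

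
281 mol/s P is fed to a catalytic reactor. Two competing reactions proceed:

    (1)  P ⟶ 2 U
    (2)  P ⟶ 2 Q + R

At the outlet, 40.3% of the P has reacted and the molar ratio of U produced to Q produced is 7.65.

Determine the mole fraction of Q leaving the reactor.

Conversion of P: P consumed = 0.403 × 281 = 113.2 mol/s = 1ξ₁ + 1ξ₂.
Selectivity: 2ξ₁ / (2ξ₂) = 7.65 → ξ₁ = 7.65 ξ₂.
Substitute: (1·7.65 + 1) ξ₂ = 113.2 → ξ₂ = 13.09 mol/s, ξ₁ = 100.2 mol/s.
Outlet amounts (n = n₀ + Σ ν·ξ):
  P: 281 − 1(100.2) − 1(13.09) = 167.8
  U: 0 + 2(100.2) = 200.3
  Q: 0 + 2(13.09) = 26.18
  R: 0 + 1(13.09) = 13.09
Total out = 407.3 mol/s; y_Q = 26.18 / 407.3 = 0.06428.

0.0643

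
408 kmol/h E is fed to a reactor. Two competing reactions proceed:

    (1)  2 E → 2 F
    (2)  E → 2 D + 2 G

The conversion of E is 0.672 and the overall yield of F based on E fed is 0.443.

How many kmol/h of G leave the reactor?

Yield of F: 2ξ₁ / 408 = 0.443 → ξ₁ = 90.37 kmol/h.
Conversion of E: 2ξ₁ + 1ξ₂ = 0.672 × 408 = 274.2 → ξ₂ = 93.43 kmol/h.
Outlet amounts (n = n₀ + Σ ν·ξ):
  E: 408 − 2(90.37) − 1(93.43) = 133.8
  F: 0 + 2(90.37) = 180.7
  D: 0 + 2(93.43) = 186.9
  G: 0 + 2(93.43) = 186.9

187 kmol/h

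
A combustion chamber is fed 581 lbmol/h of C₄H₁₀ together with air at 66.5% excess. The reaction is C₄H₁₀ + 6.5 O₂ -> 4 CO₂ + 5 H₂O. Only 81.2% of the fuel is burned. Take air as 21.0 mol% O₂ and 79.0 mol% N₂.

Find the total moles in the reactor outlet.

Stoichiometric O₂ = 6.5 × 581 = 3776 lbmol/h; O₂ fed = 3776 × 1.665 = 6288 lbmol/h.
N₂ fed = 6288 × 79/21 = 23650 lbmol/h.
Fuel reacted = 0.812 × 581 → ξ = 471.8 lbmol/h.
Outlet (n = n₀ + ν ξ):
  C₄H₁₀: 581 − 1(471.8) = 109.2
  O₂: 6288 − 6.5(471.8) = 3221
  N₂: 23650 (inert)
  CO₂: 0 + 4(471.8) = 1887
  H₂O: 0 + 5(471.8) = 2359
Total out = 109.2 + 3221 + 23650 + 1887 + 2359 = 31230 lbmol/h.

31200 lbmol/h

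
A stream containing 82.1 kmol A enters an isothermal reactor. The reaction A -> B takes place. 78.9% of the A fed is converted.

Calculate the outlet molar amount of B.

64.8 kmol

A reacted = 0.789 × 82.1 = 64.78 kmol; ν_A = −1, so ξ = 64.78/1 = 64.78 kmol.
Outlet amounts (n = n₀ + ν ξ):
  A: 82.1 − 1(64.78) = 17.32
  B: 0 + 1(64.78) = 64.78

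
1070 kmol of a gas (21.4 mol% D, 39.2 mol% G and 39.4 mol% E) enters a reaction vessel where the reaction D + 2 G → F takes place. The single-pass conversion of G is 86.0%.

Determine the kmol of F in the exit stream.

180 kmol

G reacted = 0.86 × 419.4 = 360.7 kmol; ν_G = −2, so ξ = 360.7/2 = 180.4 kmol.
Outlet amounts (n = n₀ + ν ξ):
  D: 229 − 1(180.4) = 48.62
  G: 419.4 − 2(180.4) = 58.72
  F: 0 + 1(180.4) = 180.4
  E: 421.6 (inert)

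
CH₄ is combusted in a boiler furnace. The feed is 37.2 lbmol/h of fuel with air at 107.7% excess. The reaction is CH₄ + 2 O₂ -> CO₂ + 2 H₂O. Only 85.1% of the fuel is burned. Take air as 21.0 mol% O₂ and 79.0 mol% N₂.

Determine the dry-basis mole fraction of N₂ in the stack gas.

0.819

Stoichiometric O₂ = 2 × 37.2 = 74.4 lbmol/h; O₂ fed = 74.4 × 2.077 = 154.5 lbmol/h.
N₂ fed = 154.5 × 79/21 = 581.3 lbmol/h.
Fuel reacted = 0.851 × 37.2 → ξ = 31.66 lbmol/h.
Outlet (n = n₀ + ν ξ):
  CH₄: 37.2 − 1(31.66) = 5.543
  O₂: 154.5 − 2(31.66) = 91.21
  N₂: 581.3 (inert)
  CO₂: 0 + 1(31.66) = 31.66
  H₂O: 0 + 2(31.66) = 63.31
Dry total = 709.7 lbmol/h; y_N₂ (dry) = 581.3 / 709.7 = 0.8191.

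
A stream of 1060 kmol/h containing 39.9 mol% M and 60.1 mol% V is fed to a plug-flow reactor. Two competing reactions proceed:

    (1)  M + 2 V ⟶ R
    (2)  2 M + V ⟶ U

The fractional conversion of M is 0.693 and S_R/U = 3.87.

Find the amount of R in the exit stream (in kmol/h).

Conversion of M: M consumed = 0.693 × 422.9 = 293.1 kmol/h = 1ξ₁ + 2ξ₂.
Selectivity: 1ξ₁ / (1ξ₂) = 3.87 → ξ₁ = 3.87 ξ₂.
Substitute: (1·3.87 + 2) ξ₂ = 293.1 → ξ₂ = 49.93 kmol/h, ξ₁ = 193.2 kmol/h.
Outlet amounts (n = n₀ + Σ ν·ξ):
  M: 422.9 − 1(193.2) − 2(49.93) = 129.8
  V: 637.1 − 2(193.2) − 1(49.93) = 200.7
  R: 0 + 1(193.2) = 193.2
  U: 0 + 1(49.93) = 49.93

193 kmol/h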